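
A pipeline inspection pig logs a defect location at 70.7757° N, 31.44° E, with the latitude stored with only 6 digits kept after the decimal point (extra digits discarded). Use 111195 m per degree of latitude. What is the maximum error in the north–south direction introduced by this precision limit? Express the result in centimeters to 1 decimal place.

11.1 centimeters

Truncating at 6 decimal places can drop up to a full unit in the last place, so the latitude may be off by as much as 1e-06°.
So the N–S error is at most 1e-06 × 111195 = 0.111195 m.
That is 0.111195 m = 11.119 cm.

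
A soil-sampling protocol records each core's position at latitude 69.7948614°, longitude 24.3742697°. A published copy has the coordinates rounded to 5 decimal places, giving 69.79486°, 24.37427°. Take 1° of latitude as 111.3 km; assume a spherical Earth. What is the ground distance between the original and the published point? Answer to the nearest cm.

16 cm

The latitude changed by +0.0000014° and the longitude by -0.0000003°.
N–S: 0.0000014° × 111300 m/° = 0.15582 m.
East–west at this latitude: -0.0000003° × 111300 × cos 69.7949° ≈ -0.0000003 × 38441.1 = -0.0115323 m.
Combined displacement = (0.15582² + 0.0115323²)^½ ≈ 0.156246 m.
That is 0.156246 m = 15.625 cm.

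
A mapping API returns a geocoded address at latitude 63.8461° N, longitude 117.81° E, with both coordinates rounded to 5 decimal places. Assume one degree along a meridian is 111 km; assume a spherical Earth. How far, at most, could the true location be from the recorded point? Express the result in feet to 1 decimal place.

2.0 feet

Rounding to 5 decimal places leaves each coordinate within ±5e-06° of the true value.
N–S: 5e-06° × 111000 m/° = 0.555 m.
E–W at 63.8461°: 5e-06° × 111000 × cos 63.8461° = 5e-06 × 111000 × 0.4408 ≈ 0.244635 m.
The two errors are perpendicular, so the maximum displacement is √(0.555² + 0.244635²) ≈ 0.606524 m.
Converting: 0.606524 m × 3.2808 ft/m ≈ 1.9899 ft.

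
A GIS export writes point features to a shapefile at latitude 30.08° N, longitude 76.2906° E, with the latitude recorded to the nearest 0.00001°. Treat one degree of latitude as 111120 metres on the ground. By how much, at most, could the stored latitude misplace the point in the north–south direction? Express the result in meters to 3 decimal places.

0.556 meters

Rounding to 5 decimal places leaves the latitude within ±5e-06° of the true value.
So the N–S error is at most 5e-06 × 111120 = 0.5556 m.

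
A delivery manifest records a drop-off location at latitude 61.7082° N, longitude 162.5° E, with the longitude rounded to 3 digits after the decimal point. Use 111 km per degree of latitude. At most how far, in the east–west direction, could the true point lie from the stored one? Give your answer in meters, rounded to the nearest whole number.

26 meters

Rounding to 3 decimal places leaves the longitude within ±0.0005° of the true value.
One degree of longitude at 61.7082° is 111000 × cos 61.7082° ≈ 111000 × 0.4740 = 52609.8 m.
So at most 0.0005° × 52609.8 ≈ 26.3049 m east–west.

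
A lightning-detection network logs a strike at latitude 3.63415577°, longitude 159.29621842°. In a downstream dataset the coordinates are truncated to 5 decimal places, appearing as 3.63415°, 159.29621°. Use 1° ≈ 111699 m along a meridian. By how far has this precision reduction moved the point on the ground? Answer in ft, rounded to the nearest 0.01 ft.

Δlat = 3.63415577 − 3.63415 = +0.00000577°; Δlon = 159.29621842 − 159.29621 = +0.00000842°.
North–south shift: 0.00000577 × 111699 = 0.644503 m.
East–west at this latitude: 0.00000842° × 111699 × cos 3.63415° ≈ 0.00000842 × 111474 = 0.938614 m.
Distance: √(0.644503² + 0.938614²) ≈ 1.13859 m.
Converting: 1.13859 m × 3.2808 ft/m ≈ 3.7355 ft.

3.74 ft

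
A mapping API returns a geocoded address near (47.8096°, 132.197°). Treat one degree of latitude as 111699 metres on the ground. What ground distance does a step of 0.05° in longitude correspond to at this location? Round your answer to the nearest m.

3751 m

At 47.8096° a degree of longitude is 111699 × cos 47.8096° ≈ 75016.7 m, so 0.05° corresponds to 3750.83 m.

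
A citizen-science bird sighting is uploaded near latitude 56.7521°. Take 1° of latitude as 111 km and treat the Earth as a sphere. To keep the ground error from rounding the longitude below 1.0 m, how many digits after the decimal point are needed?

At 56.7521° one degree of longitude covers 111000 × cos 56.7521° ≈ 111000 × 0.5483 ≈ 60857.1 m.
N decimal places → at most half a unit in the last place, 0.5 × 10⁻ᴺ° = 60857.1/2 × 10⁻ᴺ m.
Need 0.5 × 60857.1 × 10⁻ᴺ ≤ 1.0 → 10⁻ᴺ ≤ 3.286e-05, so N ≥ 4.48.
At 4 places the error can reach 3.04 m, but 5 places keeps it to 0.304 m.

5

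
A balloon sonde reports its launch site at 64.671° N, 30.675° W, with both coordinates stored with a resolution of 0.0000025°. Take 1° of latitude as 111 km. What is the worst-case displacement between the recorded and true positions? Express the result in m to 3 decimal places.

With a 0.0000025° grid the true value lies within half a step, ±0.0000025°/2 = ±1.25e-06°, of the stored one.
Latitude error → 1.25e-06 × 111000 = 0.13875 m along the meridian.
East–west component at 64.671°: 1.25e-06° × 111000 × cos 64.671° ≈ 1.25e-06 × 47487.5 ≈ 0.0593594 m.
Worst case both components are at the extreme and orthogonal: √(0.13875² + 0.0593594²) ≈ 0.150914 m.

0.151 m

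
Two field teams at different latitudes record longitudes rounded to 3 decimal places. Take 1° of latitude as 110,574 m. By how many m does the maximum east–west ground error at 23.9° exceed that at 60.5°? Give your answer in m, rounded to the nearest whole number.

Rounding to 3 decimal places leaves the longitude within ±0.0005° of the true value.
Error at 23.9° = 0.0005° × 110574 × cos 23.9° ≈ 55.287 × 0.9143 = 50.546 m.
At 60.5°: 0.0005° × 110574 × cos 60.5° = 0.0005 × 110574 × 0.4924 ≈ 27.225 m.
So the lower-latitude error exceeds the higher by 50.546 − 27.225 = 23.322 m.

23 m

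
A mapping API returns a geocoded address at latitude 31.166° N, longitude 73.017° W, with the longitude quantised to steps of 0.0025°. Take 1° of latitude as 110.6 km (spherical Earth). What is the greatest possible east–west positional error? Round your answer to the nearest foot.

With a 0.0025° grid the true value lies within half a step, ±0.0025°/2 = ±0.00125°, of the stored one.
One degree of longitude at 31.166° is 110600 × cos 31.166° ≈ 110600 × 0.8557 = 94637.3 m.
Maximum E–W displacement: 0.00125 × 94637.3 = 118.297 m.
Converting: 118.297 m × 3.2808 ft/m ≈ 388.11 ft.

388 feet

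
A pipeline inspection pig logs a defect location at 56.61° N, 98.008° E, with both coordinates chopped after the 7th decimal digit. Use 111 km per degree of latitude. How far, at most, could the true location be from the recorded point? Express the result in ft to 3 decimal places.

0.042 ft

Truncating at 7 decimal places can drop up to a full unit in the last place, so each coordinate may be off by as much as 1e-07°.
North–south component: 1e-07° × 111000 = 0.0111 m.
East–west component at 56.61°: 1e-07° × 111000 × cos 56.61° ≈ 1e-07 × 61087.2 ≈ 0.00610872 m.
The two errors are perpendicular, so the maximum displacement is √(0.0111² + 0.00610872²) ≈ 0.0126699 m.
In feet: 0.0126699 m ÷ 0.3048 ≈ 0.041568 ft.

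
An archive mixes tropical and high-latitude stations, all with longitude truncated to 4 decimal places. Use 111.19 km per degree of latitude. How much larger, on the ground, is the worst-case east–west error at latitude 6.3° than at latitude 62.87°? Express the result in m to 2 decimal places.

Truncating at 4 decimal places can drop up to a full unit in the last place, so the longitude may be off by as much as 0.0001°.
At 6.3°: 0.0001° × 111190 × cos 6.3° = 0.0001 × 111190 × 0.9940 ≈ 11.052 m.
At 62.87°: 0.0001° × 111190 × cos 62.87° = 0.0001 × 111190 × 0.4560 ≈ 5.0704 m.
So the lower-latitude error exceeds the higher by 11.052 − 5.0704 = 5.9815 m.

5.98 m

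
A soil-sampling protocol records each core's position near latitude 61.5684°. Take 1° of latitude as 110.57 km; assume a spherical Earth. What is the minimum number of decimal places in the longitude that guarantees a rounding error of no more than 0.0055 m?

At 61.5684° one degree of longitude covers 110570 × cos 61.5684° ≈ 110570 × 0.4761 ≈ 52643.4 m.
Rounding to N decimal places gives at most 0.5 × 10⁻ᴺ degrees of error, i.e. 0.5 × 10⁻ᴺ × 52643.4 m.
Need 0.5 × 52643.4 × 10⁻ᴺ ≤ 0.0055 → 10⁻ᴺ ≤ 2.090e-07, so N ≥ 6.68.
N = 6 would give 0.0263 m (too coarse); N = 7 gives 0.00263 m ≤ 0.0055 m.

7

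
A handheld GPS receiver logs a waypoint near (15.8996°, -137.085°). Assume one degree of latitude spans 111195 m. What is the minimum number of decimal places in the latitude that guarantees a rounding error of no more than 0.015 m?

7

One degree of latitude covers 111195 m.
With N decimal places the half-ulp bound is 0.5·10⁻ᴺ°, or 0.5·10⁻ᴺ × 111195 m on the ground.
Need 0.5 × 111195 × 10⁻ᴺ ≤ 0.015 → 10⁻ᴺ ≤ 2.698e-07, so N ≥ 6.57.
At 6 places the error can reach 0.0556 m, but 7 places keeps it to 0.00556 m.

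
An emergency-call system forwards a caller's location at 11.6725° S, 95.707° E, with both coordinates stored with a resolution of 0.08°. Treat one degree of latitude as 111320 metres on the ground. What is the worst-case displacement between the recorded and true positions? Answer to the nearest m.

With a 0.08° grid the true value lies within half a step, ±0.08°/2 = ±0.04°, of the stored one.
North–south component: 0.04° × 111320 = 4452.8 m.
Longitude error → 0.04 × 111320 × cos 11.6725° = 0.04 × 111320 × 0.9793 ≈ 4360.72 m.
Combining orthogonally: (4452.8² + 4360.72²)^½ ≈ 6232.44 m.

6232 m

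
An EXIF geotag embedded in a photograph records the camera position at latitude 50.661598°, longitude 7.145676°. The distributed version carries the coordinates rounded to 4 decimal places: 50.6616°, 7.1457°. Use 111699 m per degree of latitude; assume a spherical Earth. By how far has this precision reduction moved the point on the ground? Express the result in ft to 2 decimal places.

Δlat = 50.661598 − 50.6616 = -0.000002°; Δlon = 7.145676 − 7.1457 = -0.000024°.
North–south shift: -0.000002 × 111699 = -0.223398 m.
East–west at this latitude: -0.000024° × 111699 × cos 50.6616° ≈ -0.000024 × 70805.9 = -1.69934 m.
Hypotenuse of the two orthogonal shifts: √(0.223398² + 1.69934²) = 1.71396 m.
Converting: 1.71396 m × 3.2808 ft/m ≈ 5.6232 ft.

5.62 ft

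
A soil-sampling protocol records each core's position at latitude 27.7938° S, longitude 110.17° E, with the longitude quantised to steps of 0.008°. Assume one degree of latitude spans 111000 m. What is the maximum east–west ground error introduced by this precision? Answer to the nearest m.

393 m

With a 0.008° grid the true value lies within half a step, ±0.008°/2 = ±0.004°, of the stored one.
Parallels shrink by cos φ, so at 27.7938° a degree of longitude is 111000 × 0.8846 ≈ 98194.1 m.
Maximum E–W displacement: 0.004 × 98194.1 = 392.776 m.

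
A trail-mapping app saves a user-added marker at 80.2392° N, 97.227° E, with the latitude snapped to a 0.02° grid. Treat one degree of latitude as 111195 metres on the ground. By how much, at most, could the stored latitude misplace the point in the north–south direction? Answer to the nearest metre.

With a 0.02° grid the true value lies within half a step, ±0.02°/2 = ±0.01°, of the stored one.
So the N–S error is at most 0.01 × 111195 = 1111.95 m.

1112 metres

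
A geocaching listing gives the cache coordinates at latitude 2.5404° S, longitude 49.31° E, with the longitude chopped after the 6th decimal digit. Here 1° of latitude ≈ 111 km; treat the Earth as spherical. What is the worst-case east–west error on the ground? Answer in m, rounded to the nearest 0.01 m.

Truncating at 6 decimal places can drop up to a full unit in the last place, so the longitude may be off by as much as 1e-06°.
One degree of longitude at 2.5404° is 111000 × cos 2.5404° ≈ 111000 × 0.9990 = 110891 m.
So at most 1e-06° × 110891 ≈ 0.110891 m east–west.

0.11 m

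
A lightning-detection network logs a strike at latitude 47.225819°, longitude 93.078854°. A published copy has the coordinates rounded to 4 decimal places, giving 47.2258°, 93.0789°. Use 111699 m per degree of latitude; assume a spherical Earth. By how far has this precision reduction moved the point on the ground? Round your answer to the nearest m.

4 m

Δlat = 47.225819 − 47.2258 = +0.000019°; Δlon = 93.078854 − 93.0789 = -0.000046°.
North–south shift: 0.000019 × 111699 = 2.12228 m.
East–west at this latitude: -0.000046° × 111699 × cos 47.2258° ≈ -0.000046 × 75856 = -3.48938 m.
Hypotenuse of the two orthogonal shifts: √(2.12228² + 3.48938²) = 4.08409 m.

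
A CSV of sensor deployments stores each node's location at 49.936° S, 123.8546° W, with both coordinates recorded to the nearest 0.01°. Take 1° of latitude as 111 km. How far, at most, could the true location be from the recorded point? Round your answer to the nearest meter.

660 meters

Rounding to 2 decimal places leaves each coordinate within ±0.005° of the true value.
North–south component: 0.005° × 111000 = 555 m.
E–W at 49.936°: 0.005° × 111000 × cos 49.936° = 0.005 × 111000 × 0.6436 ≈ 357.222 m.
Combining orthogonally: (555² + 357.222²)^½ ≈ 660.025 m.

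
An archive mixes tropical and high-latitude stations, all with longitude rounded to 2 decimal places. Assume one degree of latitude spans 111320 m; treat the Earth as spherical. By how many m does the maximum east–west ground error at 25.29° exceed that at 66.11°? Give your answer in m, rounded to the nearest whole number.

Rounding to 2 decimal places leaves the longitude within ±0.005° of the true value.
At 25.29°: 0.005° × 111320 × cos 25.29° = 0.005 × 111320 × 0.9042 ≈ 503.25 m.
Error at 66.11° = 0.005° × 111320 × cos 66.11° ≈ 556.6 × 0.4050 = 225.41 m.
Difference: 503.25 − 225.41 = 277.84 m.

278 m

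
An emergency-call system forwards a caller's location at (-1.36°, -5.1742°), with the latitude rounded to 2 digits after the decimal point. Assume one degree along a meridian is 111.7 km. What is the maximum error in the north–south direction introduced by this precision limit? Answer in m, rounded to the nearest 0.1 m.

558.5 m

Rounding to 2 decimal places leaves the latitude within ±0.005° of the true value.
Along the meridian that is 0.005° × 111700 m/° = 558.5 m.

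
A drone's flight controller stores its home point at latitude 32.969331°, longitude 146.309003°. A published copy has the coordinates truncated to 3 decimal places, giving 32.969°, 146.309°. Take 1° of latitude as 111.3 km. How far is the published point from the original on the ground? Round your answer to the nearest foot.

Δlat = 32.969331 − 32.969 = +0.000331°; Δlon = 146.309003 − 146.309 = +0.000003°.
North–south shift: 0.000331 × 111300 = 36.8403 m.
East–west at this latitude: 0.000003° × 111300 × cos 32.969° ≈ 0.000003 × 93376.8 = 0.28013 m.
Combined displacement = (36.8403² + 0.28013²)^½ ≈ 36.8414 m.
In feet: 36.8414 m ÷ 0.3048 ≈ 120.87 ft.

121 feet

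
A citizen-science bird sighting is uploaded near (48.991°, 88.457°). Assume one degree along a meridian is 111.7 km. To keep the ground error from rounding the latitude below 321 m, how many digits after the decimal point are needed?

3

One degree of latitude covers 111700 m.
Rounding to N decimal places gives at most 0.5 × 10⁻ᴺ degrees of error, i.e. 0.5 × 10⁻ᴺ × 111700 m.
Setting 55850 × 10⁻ᴺ ≤ 321 gives 10ᴺ ≥ 174, i.e. N ≥ 2.24.
N = 2 would give 558 m (too coarse); N = 3 gives 55.9 m ≤ 321 m.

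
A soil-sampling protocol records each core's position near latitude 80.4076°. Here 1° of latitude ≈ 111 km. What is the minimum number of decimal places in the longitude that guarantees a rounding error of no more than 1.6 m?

4

At 80.4076° one degree of longitude covers 111000 × cos 80.4076° ≈ 111000 × 0.1666 ≈ 18496.8 m.
N decimal places → at most half a unit in the last place, 0.5 × 10⁻ᴺ° = 18496.8/2 × 10⁻ᴺ m.
Setting 9248.41 × 10⁻ᴺ ≤ 1.6 gives 10ᴺ ≥ 5780, i.e. N ≥ 3.76.
So 4 decimal places suffice (0.925 m); 3 would allow up to 9.25 m.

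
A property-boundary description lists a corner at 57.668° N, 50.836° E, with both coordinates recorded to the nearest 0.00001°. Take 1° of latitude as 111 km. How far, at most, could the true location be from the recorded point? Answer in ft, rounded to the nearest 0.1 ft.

2.1 ft

Rounding to 5 decimal places leaves each coordinate within ±5e-06° of the true value.
North–south component: 5e-06° × 111000 = 0.555 m.
East–west component at 57.668°: 5e-06° × 111000 × cos 57.668° ≈ 5e-06 × 59365.5 ≈ 0.296828 m.
Combining orthogonally: (0.555² + 0.296828²)^½ ≈ 0.62939 m.
In feet: 0.62939 m ÷ 0.3048 ≈ 2.0649 ft.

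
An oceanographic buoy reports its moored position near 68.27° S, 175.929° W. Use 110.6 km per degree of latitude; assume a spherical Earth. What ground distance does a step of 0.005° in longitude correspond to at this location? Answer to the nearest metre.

205 metres

One degree of longitude here spans 110600 × cos 68.27° = 110600 × 0.3702 ≈ 40947.8 m; 0.005° of that is 204.739 m.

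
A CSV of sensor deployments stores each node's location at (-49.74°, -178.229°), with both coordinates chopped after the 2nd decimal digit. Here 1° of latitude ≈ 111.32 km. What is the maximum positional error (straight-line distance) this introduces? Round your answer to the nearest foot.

Truncating at 2 decimal places can drop up to a full unit in the last place, so each coordinate may be off by as much as 0.01°.
N–S: 0.01° × 111320 m/° = 1113.2 m.
Longitude error → 0.01 × 111320 × cos 49.74° = 0.01 × 111320 × 0.6463 ≈ 719.413 m.
Combining orthogonally: (1113.2² + 719.413²)^½ ≈ 1325.43 m.
In feet: 1325.43 m ÷ 0.3048 ≈ 4348.5 ft.

4349 feet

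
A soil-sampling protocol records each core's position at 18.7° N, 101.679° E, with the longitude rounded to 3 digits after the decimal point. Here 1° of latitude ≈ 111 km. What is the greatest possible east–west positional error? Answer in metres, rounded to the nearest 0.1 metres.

Rounding to 3 decimal places leaves the longitude within ±0.0005° of the true value.
Parallels shrink by cos φ, so at 18.7° a degree of longitude is 111000 × 0.9472 ≈ 105140 m.
Maximum E–W displacement: 0.0005 × 105140 = 52.5702 m.

52.6 metres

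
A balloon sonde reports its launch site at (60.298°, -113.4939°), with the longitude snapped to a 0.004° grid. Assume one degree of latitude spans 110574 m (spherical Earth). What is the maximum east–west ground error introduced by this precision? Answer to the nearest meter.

With a 0.004° grid the true value lies within half a step, ±0.004°/2 = ±0.002°, of the stored one.
Parallels shrink by cos φ, so at 60.298° a degree of longitude is 110574 × 0.4955 ≈ 54788.2 m.
So at most 0.002° × 54788.2 ≈ 109.576 m east–west.

110 meters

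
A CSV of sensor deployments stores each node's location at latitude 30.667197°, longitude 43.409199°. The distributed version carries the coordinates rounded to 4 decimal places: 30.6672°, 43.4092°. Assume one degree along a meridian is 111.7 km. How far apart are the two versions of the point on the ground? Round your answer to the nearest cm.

35 cm

The latitude changed by -0.000003° and the longitude by -0.000001°.
N–S: -0.000003° × 111700 m/° = -0.3351 m.
E–W at 30.6672°: -0.000001° × 111700 × cos 30.6672° = -0.000001 × 111700 × 0.8601 ≈ -0.0960781 m.
Distance: √(0.3351² + 0.0960781²) ≈ 0.348602 m.
That is 0.348602 m = 34.86 cm.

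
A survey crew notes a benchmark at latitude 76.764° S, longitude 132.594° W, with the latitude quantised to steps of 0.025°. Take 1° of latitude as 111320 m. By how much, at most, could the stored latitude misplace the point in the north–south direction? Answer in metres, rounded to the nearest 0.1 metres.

With a 0.025° grid the true value lies within half a step, ±0.025°/2 = ±0.0125°, of the stored one.
So the N–S error is at most 0.0125 × 111320 = 1391.5 m.

1391.5 metres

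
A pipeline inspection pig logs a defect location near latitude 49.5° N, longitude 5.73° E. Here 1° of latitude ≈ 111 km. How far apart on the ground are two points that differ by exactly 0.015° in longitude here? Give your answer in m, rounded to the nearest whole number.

0.015° of longitude at 49.5° is 0.015 × 111000 × cos 49.5° ≈ 0.015 × 72088.7 = 1081.33 m.

1081 m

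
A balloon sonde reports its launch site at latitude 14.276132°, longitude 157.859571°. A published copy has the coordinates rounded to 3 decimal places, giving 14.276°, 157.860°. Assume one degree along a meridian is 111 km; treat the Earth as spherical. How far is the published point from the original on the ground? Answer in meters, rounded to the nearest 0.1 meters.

48.4 meters

Δlat = 14.276132 − 14.276 = +0.000132°; Δlon = 157.859571 − 157.860 = -0.000429°.
North–south shift: 0.000132 × 111000 = 14.652 m.
East–west at this latitude: -0.000429° × 111000 × cos 14.276° ≈ -0.000429 × 107572 = -46.1485 m.
Distance: √(14.652² + 46.1485²) ≈ 48.4186 m.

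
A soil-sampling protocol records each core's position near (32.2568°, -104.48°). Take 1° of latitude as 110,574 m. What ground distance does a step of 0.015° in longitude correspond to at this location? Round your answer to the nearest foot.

At 32.2568° a degree of longitude is 110574 × cos 32.2568° ≈ 93508.5 m, so 0.015° corresponds to 1402.63 m.
In feet: 1402.63 m ÷ 0.3048 ≈ 4601.8 ft.

4602 feet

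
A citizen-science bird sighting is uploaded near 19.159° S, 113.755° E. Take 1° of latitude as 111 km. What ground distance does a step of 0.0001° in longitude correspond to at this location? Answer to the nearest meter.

0.0001° of longitude at 19.159° is 0.0001 × 111000 × cos 19.159° ≈ 0.0001 × 104852 = 10.4852 m.

10 meters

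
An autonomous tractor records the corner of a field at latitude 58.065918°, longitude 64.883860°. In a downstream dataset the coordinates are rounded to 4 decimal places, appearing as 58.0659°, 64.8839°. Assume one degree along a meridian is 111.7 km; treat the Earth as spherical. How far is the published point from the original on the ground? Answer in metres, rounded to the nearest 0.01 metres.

The latitude changed by +0.000018° and the longitude by -0.000040°.
N–S: 0.000018° × 111700 m/° = 2.0106 m.
E–W at 58.0659°: -0.000040° × 111700 × cos 58.0659° = -0.000040 × 111700 × 0.5289 ≈ -2.36332 m.
Combined displacement = (2.0106² + 2.36332²)^½ ≈ 3.10287 m.

3.10 metres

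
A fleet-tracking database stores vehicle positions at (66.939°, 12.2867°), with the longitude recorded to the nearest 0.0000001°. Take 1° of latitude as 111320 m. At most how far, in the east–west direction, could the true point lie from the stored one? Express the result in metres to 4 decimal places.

0.0022 metres

Rounding to 7 decimal places leaves the longitude within ±5e-08° of the true value.
Parallels shrink by cos φ, so at 66.939° a degree of longitude is 111320 × 0.3917 ≈ 43605.3 m.
East–west error: 5e-08° × 43605.3 m/° ≈ 0.00218026 m.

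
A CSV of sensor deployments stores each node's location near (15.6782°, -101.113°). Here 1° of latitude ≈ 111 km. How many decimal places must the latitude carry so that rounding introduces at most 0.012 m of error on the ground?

One degree of latitude covers 111000 m.
With N decimal places the half-ulp bound is 0.5·10⁻ᴺ°, or 0.5·10⁻ᴺ × 111000 m on the ground.
Setting 55500 × 10⁻ᴺ ≤ 0.012 gives 10ᴺ ≥ 4.625e+06, i.e. N ≥ 6.67.
N = 6 would give 0.0555 m (too coarse); N = 7 gives 0.00555 m ≤ 0.012 m.

7 decimal places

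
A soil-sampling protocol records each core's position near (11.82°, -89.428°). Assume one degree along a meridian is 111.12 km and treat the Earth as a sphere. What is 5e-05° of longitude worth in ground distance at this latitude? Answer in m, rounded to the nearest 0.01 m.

One degree of longitude here spans 111120 × cos 11.82° = 111120 × 0.9788 ≈ 108764 m; 5e-05° of that is 5.43819 m.

5.44 m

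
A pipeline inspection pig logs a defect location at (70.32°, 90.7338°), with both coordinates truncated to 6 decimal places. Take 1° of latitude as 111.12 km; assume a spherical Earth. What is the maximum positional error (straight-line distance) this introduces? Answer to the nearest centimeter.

Truncating at 6 decimal places can drop up to a full unit in the last place, so each coordinate may be off by as much as 1e-06°.
Latitude error → 1e-06 × 111120 = 0.11112 m along the meridian.
East–west component at 70.32°: 1e-06° × 111120 × cos 70.32° ≈ 1e-06 × 37421.5 ≈ 0.0374215 m.
Combining orthogonally: (0.11112² + 0.0374215²)^½ ≈ 0.117252 m.
That is 0.117252 m = 11.725 cm.

12 centimeters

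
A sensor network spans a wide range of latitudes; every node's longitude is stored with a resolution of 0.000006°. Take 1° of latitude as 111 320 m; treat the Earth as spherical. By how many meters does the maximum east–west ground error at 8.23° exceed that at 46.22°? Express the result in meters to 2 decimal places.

With a 0.000006° grid the true value lies within half a step, ±0.000006°/2 = ±3e-06°, of the stored one.
Error at 8.23° = 3e-06° × 111320 × cos 8.23° ≈ 0.33396 × 0.9897 = 0.33052 m.
Error at 46.22° = 3e-06° × 111320 × cos 46.22° ≈ 0.33396 × 0.6919 = 0.23106 m.
Difference: 0.33052 − 0.23106 = 0.099457 m.

0.10 meters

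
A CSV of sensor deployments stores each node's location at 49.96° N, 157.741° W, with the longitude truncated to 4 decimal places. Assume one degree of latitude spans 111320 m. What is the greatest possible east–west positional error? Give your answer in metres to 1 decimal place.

7.2 metres

Truncating at 4 decimal places can drop up to a full unit in the last place, so the longitude may be off by as much as 0.0001°.
At latitude 49.96° a degree of longitude spans 111320 m × cos 49.96° = 111320 × 0.6433 ≈ 71614.6 m.
So at most 0.0001° × 71614.6 ≈ 7.16146 m east–west.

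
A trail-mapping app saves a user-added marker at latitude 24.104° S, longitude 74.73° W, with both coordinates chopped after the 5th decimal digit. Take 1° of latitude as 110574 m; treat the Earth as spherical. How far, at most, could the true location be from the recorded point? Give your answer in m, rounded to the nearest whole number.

Truncating at 5 decimal places can drop up to a full unit in the last place, so each coordinate may be off by as much as 1e-05°.
Latitude error → 1e-05 × 110574 = 1.10574 m along the meridian.
East–west component at 24.104°: 1e-05° × 110574 × cos 24.104° ≈ 1e-05 × 100933 ≈ 1.00933 m.
The two errors are perpendicular, so the maximum displacement is √(1.10574² + 1.00933²) ≈ 1.49713 m.

1 m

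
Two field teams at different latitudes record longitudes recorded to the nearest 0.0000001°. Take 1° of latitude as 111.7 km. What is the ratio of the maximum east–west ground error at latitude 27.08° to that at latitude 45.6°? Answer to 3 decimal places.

Rounding to 7 decimal places leaves the longitude within ±5e-08° of the true value.
Error at 27.08° = 5e-08° × 111700 × cos 27.08° ≈ 0.005585 × 0.8904 = 0.0049727 m.
Error at 45.6° = 5e-08° × 111700 × cos 45.6° ≈ 0.005585 × 0.6997 = 0.0039076 m.
Ratio: 0.0049727 / 0.0039076 = cos 27.08° / cos 45.6° ≈ 1.2726.

1.273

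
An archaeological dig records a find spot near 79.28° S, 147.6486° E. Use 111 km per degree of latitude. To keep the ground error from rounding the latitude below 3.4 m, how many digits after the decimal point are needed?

One degree of latitude covers 111000 m.
Rounding to N decimal places gives at most 0.5 × 10⁻ᴺ degrees of error, i.e. 0.5 × 10⁻ᴺ × 111000 m.
Setting 55500 × 10⁻ᴺ ≤ 3.4 gives 10ᴺ ≥ 1.632e+04, i.e. N ≥ 4.21.
At 4 places the error can reach 5.55 m, but 5 places keeps it to 0.555 m.

5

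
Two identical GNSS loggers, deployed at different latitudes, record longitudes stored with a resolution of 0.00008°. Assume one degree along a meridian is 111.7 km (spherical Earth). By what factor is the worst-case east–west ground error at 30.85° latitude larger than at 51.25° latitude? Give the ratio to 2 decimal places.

With a 0.00008° grid the true value lies within half a step, ±0.00008°/2 = ±4e-05°, of the stored one.
Error at 30.85° = 4e-05° × 111700 × cos 30.85° ≈ 4.468 × 0.8585 = 3.8358 m.
Error at 51.25° = 4e-05° × 111700 × cos 51.25° ≈ 4.468 × 0.6259 = 2.7966 m.
Ratio: 3.8358 / 2.7966 = cos 30.85° / cos 51.25° ≈ 1.3716.

1.37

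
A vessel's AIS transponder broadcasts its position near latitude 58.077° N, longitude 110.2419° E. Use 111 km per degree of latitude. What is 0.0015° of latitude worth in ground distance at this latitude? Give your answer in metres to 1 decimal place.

Along a meridian 0.0015° is 0.0015 × 111000 = 166.5 m.

166.5 metres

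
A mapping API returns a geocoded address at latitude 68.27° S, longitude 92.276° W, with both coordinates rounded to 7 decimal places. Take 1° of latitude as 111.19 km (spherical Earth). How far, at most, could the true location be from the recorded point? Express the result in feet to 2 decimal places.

Rounding to 7 decimal places leaves each coordinate within ±5e-08° of the true value.
Latitude error → 5e-08 × 111190 = 0.0055595 m along the meridian.
Longitude error → 5e-08 × 111190 × cos 68.27° = 5e-08 × 111190 × 0.3702 ≈ 0.00205831 m.
Worst case both components are at the extreme and orthogonal: √(0.0055595² + 0.00205831²) ≈ 0.0059283 m.
In feet: 0.0059283 m ÷ 0.3048 ≈ 0.01945 ft.

0.02 feet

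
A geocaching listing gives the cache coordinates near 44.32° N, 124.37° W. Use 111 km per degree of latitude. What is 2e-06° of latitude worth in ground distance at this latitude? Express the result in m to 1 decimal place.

0.2 m

2e-06° × 111000 m/° = 0.222 m.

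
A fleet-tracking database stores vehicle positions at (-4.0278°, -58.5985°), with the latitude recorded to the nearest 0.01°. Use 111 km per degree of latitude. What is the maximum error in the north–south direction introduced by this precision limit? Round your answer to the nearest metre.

Rounding to 2 decimal places leaves the latitude within ±0.005° of the true value.
So the N–S error is at most 0.005 × 111000 = 555 m.

555 metres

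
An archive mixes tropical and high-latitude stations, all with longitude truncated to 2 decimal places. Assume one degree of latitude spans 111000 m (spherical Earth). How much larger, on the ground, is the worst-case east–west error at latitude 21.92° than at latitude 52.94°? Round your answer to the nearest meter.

Truncating at 2 decimal places can drop up to a full unit in the last place, so the longitude may be off by as much as 0.01°.
Error at 21.92° = 0.01° × 111000 × cos 21.92° ≈ 1110 × 0.9277 = 1029.8 m.
At 52.94°: 0.01° × 111000 × cos 52.94° = 0.01 × 111000 × 0.6027 ≈ 668.94 m.
So the lower-latitude error exceeds the higher by 1029.8 − 668.94 = 360.81 m.

361 meters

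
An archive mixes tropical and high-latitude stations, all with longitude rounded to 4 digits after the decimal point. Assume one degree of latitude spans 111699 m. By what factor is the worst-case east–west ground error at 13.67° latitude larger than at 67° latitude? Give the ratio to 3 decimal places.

2.487

Rounding to 4 decimal places leaves the longitude within ±5e-05° of the true value.
Error at 13.67° = 5e-05° × 111699 × cos 13.67° ≈ 5.585 × 0.9717 = 5.4267 m.
Error at 67° = 5e-05° × 111699 × cos 67° ≈ 5.585 × 0.3907 = 2.1822 m.
The ratio reduces to cos 13.67° / cos 67° = 0.9717/0.3907 ≈ 2.4868.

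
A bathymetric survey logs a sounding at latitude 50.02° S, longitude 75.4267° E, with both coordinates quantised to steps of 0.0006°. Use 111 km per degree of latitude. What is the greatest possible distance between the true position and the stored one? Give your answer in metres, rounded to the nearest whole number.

With a 0.0006° grid the true value lies within half a step, ±0.0006°/2 = ±0.0003°, of the stored one.
Latitude error → 0.0003 × 111000 = 33.3 m along the meridian.
Longitude error → 0.0003 × 111000 × cos 50.02° = 0.0003 × 111000 × 0.6425 ≈ 21.3959 m.
Worst case both components are at the extreme and orthogonal: √(33.3² + 21.3959²) ≈ 39.5813 m.

40 metres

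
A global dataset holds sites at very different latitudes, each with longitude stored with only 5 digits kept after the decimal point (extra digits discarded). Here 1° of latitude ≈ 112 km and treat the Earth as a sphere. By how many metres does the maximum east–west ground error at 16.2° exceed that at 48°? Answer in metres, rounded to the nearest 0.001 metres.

0.326 metres

Truncating at 5 decimal places can drop up to a full unit in the last place, so the longitude may be off by as much as 1e-05°.
At 16.2°: 1e-05° × 112000 × cos 16.2° = 1e-05 × 112000 × 0.9603 ≈ 1.0755 m.
Error at 48° = 1e-05° × 112000 × cos 48° ≈ 1.12 × 0.6691 = 0.74943 m.
Difference: 1.0755 − 0.74943 = 0.3261 m.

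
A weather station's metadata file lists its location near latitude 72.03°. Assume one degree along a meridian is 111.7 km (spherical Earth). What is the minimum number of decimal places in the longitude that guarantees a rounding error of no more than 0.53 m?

5 decimal places

At 72.03° one degree of longitude covers 111700 × cos 72.03° ≈ 111700 × 0.3085 ≈ 34461.6 m.
N decimal places → at most half a unit in the last place, 0.5 × 10⁻ᴺ° = 34461.6/2 × 10⁻ᴺ m.
Need 0.5 × 34461.6 × 10⁻ᴺ ≤ 0.53 → 10⁻ᴺ ≤ 3.076e-05, so N ≥ 4.51.
N = 4 would give 1.72 m (too coarse); N = 5 gives 0.172 m ≤ 0.53 m.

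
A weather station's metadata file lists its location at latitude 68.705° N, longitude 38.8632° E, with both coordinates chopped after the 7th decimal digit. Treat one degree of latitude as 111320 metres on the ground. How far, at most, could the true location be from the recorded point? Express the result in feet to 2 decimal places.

0.04 feet

Truncating at 7 decimal places can drop up to a full unit in the last place, so each coordinate may be off by as much as 1e-07°.
Latitude error → 1e-07 × 111320 = 0.011132 m along the meridian.
East–west component at 68.705°: 1e-07° × 111320 × cos 68.705° ≈ 1e-07 × 40428.1 ≈ 0.00404281 m.
Worst case both components are at the extreme and orthogonal: √(0.011132² + 0.00404281²) ≈ 0.0118434 m.
In feet: 0.0118434 m ÷ 0.3048 ≈ 0.038856 ft.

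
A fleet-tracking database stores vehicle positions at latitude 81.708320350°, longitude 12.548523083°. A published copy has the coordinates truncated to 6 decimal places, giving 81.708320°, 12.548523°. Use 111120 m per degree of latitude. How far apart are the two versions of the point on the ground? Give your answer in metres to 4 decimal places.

The latitude changed by +0.000000350° and the longitude by +0.000000083°.
N–S: 0.000000350° × 111120 m/° = 0.038892 m.
East–west at this latitude: 0.000000083° × 111120 × cos 81.7083° ≈ 0.000000083 × 16024.9 = 0.00133007 m.
Combined displacement = (0.038892² + 0.00133007²)^½ ≈ 0.0389147 m.

0.0389 metres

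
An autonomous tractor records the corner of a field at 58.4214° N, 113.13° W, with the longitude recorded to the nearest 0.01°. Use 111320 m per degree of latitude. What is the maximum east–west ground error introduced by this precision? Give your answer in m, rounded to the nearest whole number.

291 m

Rounding to 2 decimal places leaves the longitude within ±0.005° of the true value.
One degree of longitude at 58.4214° is 111320 × cos 58.4214° ≈ 111320 × 0.5237 = 58294.7 m.
Maximum E–W displacement: 0.005 × 58294.7 = 291.473 m.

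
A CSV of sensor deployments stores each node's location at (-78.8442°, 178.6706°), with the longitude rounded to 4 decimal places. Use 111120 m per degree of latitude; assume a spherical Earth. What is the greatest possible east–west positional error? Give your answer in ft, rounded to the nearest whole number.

4 ft

Rounding to 4 decimal places leaves the longitude within ±5e-05° of the true value.
Parallels shrink by cos φ, so at 78.8442° a degree of longitude is 111120 × 0.1935 ≈ 21499.2 m.
Maximum E–W displacement: 5e-05 × 21499.2 = 1.07496 m.
Converting: 1.07496 m × 3.2808 ft/m ≈ 3.5268 ft.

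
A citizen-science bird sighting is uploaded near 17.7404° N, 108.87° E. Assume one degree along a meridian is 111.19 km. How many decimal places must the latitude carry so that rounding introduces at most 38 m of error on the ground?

4

One degree of latitude covers 111190 m.
With N decimal places the half-ulp bound is 0.5·10⁻ᴺ°, or 0.5·10⁻ᴺ × 111190 m on the ground.
Need 0.5 × 111190 × 10⁻ᴺ ≤ 38 → 10⁻ᴺ ≤ 6.835e-04, so N ≥ 3.17.
N = 3 would give 55.6 m (too coarse); N = 4 gives 5.56 m ≤ 38 m.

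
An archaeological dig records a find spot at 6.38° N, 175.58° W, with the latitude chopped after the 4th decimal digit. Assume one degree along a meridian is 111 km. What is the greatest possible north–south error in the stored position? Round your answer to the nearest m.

11 m

Truncating at 4 decimal places can drop up to a full unit in the last place, so the latitude may be off by as much as 0.0001°.
North–south distance: 0.0001° × 111000 m/° = 11.1 m.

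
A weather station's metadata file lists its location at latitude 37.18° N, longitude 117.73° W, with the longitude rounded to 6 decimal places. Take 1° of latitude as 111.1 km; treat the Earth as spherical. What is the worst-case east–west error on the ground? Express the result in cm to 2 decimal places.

Rounding to 6 decimal places leaves the longitude within ±5e-07° of the true value.
At latitude 37.18° a degree of longitude spans 111100 m × cos 37.18° = 111100 × 0.7967 ≈ 88517.9 m.
Maximum E–W displacement: 5e-07 × 88517.9 = 0.044259 m.
That is 0.044259 m = 4.4259 cm.

4.43 cm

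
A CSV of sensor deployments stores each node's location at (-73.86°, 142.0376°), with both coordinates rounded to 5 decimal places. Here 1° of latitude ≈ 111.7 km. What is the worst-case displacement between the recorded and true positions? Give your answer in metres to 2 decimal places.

Rounding to 5 decimal places leaves each coordinate within ±5e-06° of the true value.
North–south component: 5e-06° × 111700 = 0.5585 m.
Longitude error → 5e-06 × 111700 × cos 73.86° = 5e-06 × 111700 × 0.2780 ≈ 0.155255 m.
Worst case both components are at the extreme and orthogonal: √(0.5585² + 0.155255²) ≈ 0.579678 m.

0.58 metres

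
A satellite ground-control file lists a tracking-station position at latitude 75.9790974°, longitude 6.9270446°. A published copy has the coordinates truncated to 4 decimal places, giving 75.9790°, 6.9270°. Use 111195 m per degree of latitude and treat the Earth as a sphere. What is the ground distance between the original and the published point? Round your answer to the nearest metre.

Δlat = 75.9790974 − 75.9790 = +0.0000974°; Δlon = 6.9270446 − 6.9270 = +0.0000446°.
N–S: 0.0000974° × 111195 m/° = 10.8304 m.
East–west at this latitude: 0.0000446° × 111195 × cos 75.979° ≈ 0.0000446 × 26940 = 1.20153 m.
Combined displacement = (10.8304² + 1.20153²)^½ ≈ 10.8968 m.

11 metres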